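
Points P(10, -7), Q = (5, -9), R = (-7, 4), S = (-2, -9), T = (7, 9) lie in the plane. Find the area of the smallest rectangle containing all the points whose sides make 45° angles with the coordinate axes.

378

In coordinates u = x + y, v = x − y the rectangle is axis-aligned; the map (x,y)→(u,v) scales areas by 2.
u-values: 3, -4, -3, -11, 16; range = 16 − (-11) = 27.
v-values: 17, 14, -11, 7, -2; range = 17 − (-11) = 28.
Area = (27 × 28) / 2 = 378.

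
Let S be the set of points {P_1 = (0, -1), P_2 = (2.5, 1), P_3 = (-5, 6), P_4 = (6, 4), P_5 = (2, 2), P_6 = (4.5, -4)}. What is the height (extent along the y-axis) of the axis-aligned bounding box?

10

max y = 6, min y = -4, so height = 10.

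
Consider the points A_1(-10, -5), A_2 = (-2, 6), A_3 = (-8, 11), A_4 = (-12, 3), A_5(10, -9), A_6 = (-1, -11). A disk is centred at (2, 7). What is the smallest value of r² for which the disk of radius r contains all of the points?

The required radius is the distance from (2, 7) to the farthest point.
Squared distances: 288, 17, 116, 212, 320, 333.
Maximum is 333, attained at A_6.

333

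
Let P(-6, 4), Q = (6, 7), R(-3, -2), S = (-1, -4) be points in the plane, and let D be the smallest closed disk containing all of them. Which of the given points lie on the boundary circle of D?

P, Q, S

The minimum enclosing circle is determined by three boundary points: P, Q, S.
Their circumcentre is (53/74, 195/74) with r² = 128605/2738.
The farthest remaining point R is at distance² 96637/2738 ≤ 128605/2738.
The points at distance exactly r from the centre are P, Q, S — 3 points.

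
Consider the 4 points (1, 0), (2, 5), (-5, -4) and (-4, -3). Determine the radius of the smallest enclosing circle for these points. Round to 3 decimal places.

By Welzl's lemma the MEC is supported by two points (diametrically opposite) or three points (on a circumcircle).
The farthest pair is (2, 5)–(-5, -4) with squared distance 130. The circle on this segment as diameter has centre (-1.5, 0.5) and r² = 130/4 = 32.5.
Check (1, 0): distance² to centre = 6.5 ≤ 32.5, so it lies inside.
All remaining points lie in this disk, and no smaller disk contains both endpoints, so this is the minimum enclosing circle.
r = √(32.5) ≈ 5.701.

5.701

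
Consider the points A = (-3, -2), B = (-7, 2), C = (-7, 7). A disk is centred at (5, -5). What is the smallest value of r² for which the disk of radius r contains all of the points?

288

The required radius is the distance from (5, -5) to the farthest point.
Squared distances: 73, 193, 288.
Maximum is 288, attained at C.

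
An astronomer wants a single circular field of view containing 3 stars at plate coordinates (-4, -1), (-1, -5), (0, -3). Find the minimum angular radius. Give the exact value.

Call the three points A, B, C in the order given.
Side lengths²: AB² = 25, AC² = 20, BC² = 5.
Since AB² = 25 ≥ 20 + 5 = 25, the angle opposite AB is not acute, so the smallest enclosing circle has AB as diameter.
Centre = midpoint of AB = (-2.5, -3), r² = 25/4 = 6.25.
r = √(6.25) = 2.5.

2.5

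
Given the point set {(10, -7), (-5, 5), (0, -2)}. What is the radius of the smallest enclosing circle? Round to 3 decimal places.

Call the three points A, B, C in the order given.
Side lengths²: AB² = 369, AC² = 125, BC² = 74.
Since AB² = 369 ≥ 125 + 74 = 199, the angle opposite AB is not acute, so the smallest enclosing circle has AB as diameter.
Centre = midpoint of AB = (2.5, -1), r² = 369/4 = 92.25.
r = √(92.25) ≈ 9.605.

9.605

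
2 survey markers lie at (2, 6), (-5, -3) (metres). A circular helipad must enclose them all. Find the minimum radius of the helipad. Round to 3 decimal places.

5.701

The smallest circle enclosing two points has them as diameter endpoints.
Centre = midpoint = (-1.5, 1.5); r² = |(2, 6)−(-5, -3)|²/4 = 130/4 = 32.5.
r = √(32.5) ≈ 5.701.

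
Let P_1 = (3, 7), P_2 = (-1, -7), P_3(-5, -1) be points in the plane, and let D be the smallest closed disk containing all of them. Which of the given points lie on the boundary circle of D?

Side lengths²: P_1P_2² = 212, P_1P_3² = 128, P_2P_3² = 52.
Since P_1P_2² = 212 ≥ 128 + 52 = 180, the angle opposite P_1P_2 is not acute, so the smallest enclosing circle has P_1P_2 as diameter.
Centre = midpoint of P_1P_2 = (1, 0), r² = 212/4 = 53.
The points at distance exactly r from the centre are P_1, P_2 — 2 points.

P_1, P_2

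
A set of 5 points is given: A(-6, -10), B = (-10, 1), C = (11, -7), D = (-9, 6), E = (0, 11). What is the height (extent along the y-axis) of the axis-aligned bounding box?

max y = 11, min y = -10, so height = 21.

21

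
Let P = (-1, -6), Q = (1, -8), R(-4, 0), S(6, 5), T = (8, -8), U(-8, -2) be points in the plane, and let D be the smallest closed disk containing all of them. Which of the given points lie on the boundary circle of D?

S, T, U

By Welzl's lemma the MEC is supported by two points (diametrically opposite) or three points (on a circumcircle).
The minimum enclosing circle is determined by three boundary points: S, T, U.
Their circumcentre is (27/28, -17/7) with r² = 63145/784.
The farthest remaining point Q is at distance² 24337/784 ≤ 63145/784.
The points at distance exactly r from the centre are S, T, U — 3 points.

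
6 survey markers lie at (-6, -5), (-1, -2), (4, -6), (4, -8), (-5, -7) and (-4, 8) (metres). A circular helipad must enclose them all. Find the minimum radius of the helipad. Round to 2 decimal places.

A smallest enclosing disk is always determined by at most three of the input points on its boundary.
The farthest pair is (4, -8)–(-4, 8) with squared distance 320. The circle on this segment as diameter has centre (0, 0) and r² = 320/4 = 80.
Check (-6, -5): distance² to centre = 61 ≤ 80, so it lies inside.
All remaining points lie in this disk, and no smaller disk contains both endpoints, so this is the minimum enclosing circle.
r = √80 ≈ 8.94.

8.94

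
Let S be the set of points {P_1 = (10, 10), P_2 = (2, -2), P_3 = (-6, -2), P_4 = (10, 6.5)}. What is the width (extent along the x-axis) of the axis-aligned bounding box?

max x = 10, min x = -6, so width = 16.

16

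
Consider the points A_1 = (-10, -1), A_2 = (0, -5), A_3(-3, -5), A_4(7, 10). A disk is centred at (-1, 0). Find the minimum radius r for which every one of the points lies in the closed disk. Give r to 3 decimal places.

12.806

The required radius is the distance from (-1, 0) to the farthest point.
Squared distances: 82, 26, 29, 164.
Maximum is 164, attained at A_4.
r = √164 ≈ 12.806.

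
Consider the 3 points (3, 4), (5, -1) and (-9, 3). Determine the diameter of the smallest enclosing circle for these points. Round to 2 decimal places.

Call the three points A, B, C in the order given.
Side lengths²: AB² = 29, AC² = 145, BC² = 212.
Since BC² = 212 ≥ 145 + 29 = 174, the angle opposite BC is not acute, so the smallest enclosing circle has BC as diameter.
Centre = midpoint of BC = (-2, 1), r² = 212/4 = 53.
Diameter = 2r = 2√53 ≈ 14.56.

14.56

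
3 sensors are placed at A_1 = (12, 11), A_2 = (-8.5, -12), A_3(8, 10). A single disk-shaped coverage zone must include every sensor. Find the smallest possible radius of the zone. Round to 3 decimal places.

15.405

Side lengths²: A_1A_2² = 949.25, A_1A_3² = 17, A_2A_3² = 756.25.
Since A_1A_2² = 949.25 ≥ 756.25 + 17 = 773.25, the angle opposite A_1A_2 is not acute, so the smallest enclosing circle has A_1A_2 as diameter.
Centre = midpoint of A_1A_2 = (1.75, -0.5), r² = 949.25/4 = 237.3125.
r = √(237.3125) ≈ 15.405.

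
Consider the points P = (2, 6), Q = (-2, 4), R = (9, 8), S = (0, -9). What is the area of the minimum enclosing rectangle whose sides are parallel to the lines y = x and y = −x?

In coordinates u = x + y, v = x − y the rectangle is axis-aligned; the map (x,y)→(u,v) scales areas by 2.
u-values: 8, 2, 17, -9; range = 17 − (-9) = 26.
v-values: -4, -6, 1, 9; range = 9 − (-6) = 15.
Area = (26 × 15) / 2 = 195.

195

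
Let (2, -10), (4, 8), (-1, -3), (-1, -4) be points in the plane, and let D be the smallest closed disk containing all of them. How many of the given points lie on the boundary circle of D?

2

The minimum enclosing circle of a finite set is fixed by two of the points (as a diameter) or three (as a circumcircle).
The farthest pair is (2, -10)–(4, 8) with squared distance 328. The circle on this segment as diameter has centre (3, -1) and r² = 328/4 = 82.
Check (-1, -3): distance² to centre = 20 ≤ 82, so it lies inside.
All remaining points lie in this disk, and no smaller disk contains both endpoints, so this is the minimum enclosing circle.
The points at distance exactly r from the centre are (2, -10), (4, 8) — 2 points.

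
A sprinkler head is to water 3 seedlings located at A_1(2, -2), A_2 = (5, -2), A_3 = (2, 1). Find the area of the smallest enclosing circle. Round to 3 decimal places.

Side lengths²: A_1A_2² = 9, A_1A_3² = 9, A_2A_3² = 18.
Since A_2A_3² = 18 ≥ 9 + 9 = 18, the angle opposite A_2A_3 is not acute, so the smallest enclosing circle has A_2A_3 as diameter.
Centre = midpoint of A_2A_3 = (3.5, -0.5), r² = 18/4 = 4.5.
Area = π·r² = π·4.5 ≈ 14.137.

14.137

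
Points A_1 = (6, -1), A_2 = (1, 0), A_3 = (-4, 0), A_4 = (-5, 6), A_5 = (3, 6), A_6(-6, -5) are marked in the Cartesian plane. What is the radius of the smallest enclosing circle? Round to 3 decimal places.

The minimum enclosing circle is determined by three boundary points: A_1, A_5, A_6.
Their circumcentre is (-25/24, 0.125) with r² = 14645/288.
The farthest remaining point A_4 is at distance² 14453/288 ≤ 14645/288.
r = √(14645/288) ≈ 7.131.

7.131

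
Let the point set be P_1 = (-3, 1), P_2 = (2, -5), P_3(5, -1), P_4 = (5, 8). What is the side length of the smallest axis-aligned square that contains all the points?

The bounding box has width 8 and height 13.
An axis-aligned square enclosing the set must have side ≥ max(width, height).
So the minimum side is max(8, 13) = 13.

13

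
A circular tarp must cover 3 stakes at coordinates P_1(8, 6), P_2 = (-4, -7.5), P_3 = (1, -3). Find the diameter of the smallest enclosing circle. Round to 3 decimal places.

Side lengths²: P_1P_2² = 326.25, P_1P_3² = 130, P_2P_3² = 45.25.
Since P_1P_2² = 326.25 ≥ 130 + 45.25 = 175.25, the angle opposite P_1P_2 is not acute, so the smallest enclosing circle has P_1P_2 as diameter.
Centre = midpoint of P_1P_2 = (2, -0.75), r² = 326.25/4 = 81.5625.
Diameter = 2r = 2√(81.5625) ≈ 18.062.

18.062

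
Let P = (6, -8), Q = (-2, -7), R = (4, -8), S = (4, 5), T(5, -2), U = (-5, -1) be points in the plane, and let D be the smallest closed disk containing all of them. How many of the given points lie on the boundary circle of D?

3

The minimum enclosing circle of a finite set is fixed by two of the points (as a diameter) or three (as a circumcircle).
The minimum enclosing circle is determined by three boundary points: P, S, U.
Their circumcentre is (183/86, -167/86) with r² = 191165/3698.
The farthest remaining point Q is at distance² 157625/3698 ≤ 191165/3698.
The points at distance exactly r from the centre are P, S, U — 3 points.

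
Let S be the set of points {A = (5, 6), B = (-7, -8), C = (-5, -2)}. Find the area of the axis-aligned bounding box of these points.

168

x ranges over [-7, 5], width 12.
y ranges over [-8, 6], height 14.
Area = 12 × 14 = 168.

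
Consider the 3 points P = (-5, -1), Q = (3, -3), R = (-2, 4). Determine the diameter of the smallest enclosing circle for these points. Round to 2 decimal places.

Side lengths²: PQ² = 68, PR² = 34, QR² = 74.
Since QR² = 74 < 68 + 34 = 102, the triangle is acute, so the smallest enclosing circle is the circumcircle.
Circumcentre = (-13/23, -6/23), r² = 10693/529.
Diameter = 2r = 2√(10693/529) ≈ 8.99.

8.99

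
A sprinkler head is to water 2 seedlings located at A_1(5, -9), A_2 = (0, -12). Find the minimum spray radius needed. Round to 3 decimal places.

2.915

The smallest circle enclosing two points has them as diameter endpoints.
Centre = midpoint = (2.5, -10.5); r² = |A_1A_2|²/4 = 34/4 = 8.5.
r = √(8.5) ≈ 2.915.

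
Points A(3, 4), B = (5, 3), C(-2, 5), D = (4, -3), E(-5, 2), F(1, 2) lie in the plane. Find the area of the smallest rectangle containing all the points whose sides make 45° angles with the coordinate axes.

77

In coordinates u = x + y, v = x − y the rectangle is axis-aligned; the map (x,y)→(u,v) scales areas by 2.
u-values: 7, 8, 3, 1, -3, 3; range = 8 − (-3) = 11.
v-values: -1, 2, -7, 7, -7, -1; range = 7 − (-7) = 14.
Area = (11 × 14) / 2 = 77.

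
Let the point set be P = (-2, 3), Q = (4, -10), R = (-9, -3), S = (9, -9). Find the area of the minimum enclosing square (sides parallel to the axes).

The bounding box has width 18 and height 13.
An axis-aligned square enclosing the set must have side ≥ max(width, height).
So the minimum side is max(18, 13) = 18.
Area = 18² = 324.

324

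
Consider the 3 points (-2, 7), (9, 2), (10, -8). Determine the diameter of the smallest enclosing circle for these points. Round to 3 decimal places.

Call the three points A, B, C in the order given.
Side lengths²: AB² = 146, AC² = 369, BC² = 101.
Since AC² = 369 ≥ 146 + 101 = 247, the angle opposite AC is not acute, so the smallest enclosing circle has AC as diameter.
Centre = midpoint of AC = (4, -0.5), r² = 369/4 = 92.25.
Diameter = 2r = 2√(92.25) ≈ 19.209.

19.209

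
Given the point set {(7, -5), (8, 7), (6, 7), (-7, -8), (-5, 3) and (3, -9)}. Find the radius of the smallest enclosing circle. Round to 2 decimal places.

10.61

A smallest enclosing disk is always determined by at most three of the input points on its boundary.
The farthest pair is (8, 7)–(-7, -8) with squared distance 450. The circle on this segment as diameter has centre (0.5, -0.5) and r² = 450/4 = 112.5.
Check (7, -5): distance² to centre = 62.5 ≤ 112.5, so it lies inside.
All remaining points lie in this disk, and no smaller disk contains both endpoints, so this is the minimum enclosing circle.
r = √(112.5) ≈ 10.61.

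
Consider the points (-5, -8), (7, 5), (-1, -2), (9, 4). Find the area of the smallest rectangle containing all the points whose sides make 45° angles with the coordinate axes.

52

In coordinates u = x + y, v = x − y the rectangle is axis-aligned; the map (x,y)→(u,v) scales areas by 2.
u-values: -13, 12, -3, 13; range = 13 − (-13) = 26.
v-values: 3, 2, 1, 5; range = 5 − 1 = 4.
Area = (26 × 4) / 2 = 52.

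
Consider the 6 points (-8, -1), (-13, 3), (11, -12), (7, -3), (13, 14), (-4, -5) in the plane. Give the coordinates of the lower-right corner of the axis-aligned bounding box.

(13, -12)

x-range [-13, 13], y-range [-12, 14].
The lower-right corner is (13, -12).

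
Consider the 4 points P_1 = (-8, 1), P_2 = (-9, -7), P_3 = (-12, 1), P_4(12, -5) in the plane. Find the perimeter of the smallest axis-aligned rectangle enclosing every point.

Width = max x − min x = 12 − (-12) = 24.
Height = max y − min y = 1 − (-7) = 8.
Perimeter = 2(24 + 8) = 64.

64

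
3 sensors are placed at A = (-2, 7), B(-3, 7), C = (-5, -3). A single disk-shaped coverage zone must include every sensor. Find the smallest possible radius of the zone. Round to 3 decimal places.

5.220

Side lengths²: AB² = 1, AC² = 109, BC² = 104.
Since AC² = 109 ≥ 104 + 1 = 105, the angle opposite AC is not acute, so the smallest enclosing circle has AC as diameter.
Centre = midpoint of AC = (-3.5, 2), r² = 109/4 = 27.25.
r = √(27.25) ≈ 5.220.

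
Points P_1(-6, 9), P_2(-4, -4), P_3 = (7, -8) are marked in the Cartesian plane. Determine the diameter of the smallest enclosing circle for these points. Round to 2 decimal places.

21.40

Side lengths²: P_1P_2² = 173, P_1P_3² = 458, P_2P_3² = 137.
Since P_1P_3² = 458 ≥ 173 + 137 = 310, the angle opposite P_1P_3 is not acute, so the smallest enclosing circle has P_1P_3 as diameter.
Centre = midpoint of P_1P_3 = (0.5, 0.5), r² = 458/4 = 114.5.
Diameter = 2r = 2√(114.5) ≈ 21.40.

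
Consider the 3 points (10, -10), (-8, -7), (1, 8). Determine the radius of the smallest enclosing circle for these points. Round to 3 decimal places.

Call the three points A, B, C in the order given.
Side lengths²: AB² = 333, AC² = 405, BC² = 306.
Since AC² = 405 < 333 + 306 = 639, the triangle is acute, so the smallest enclosing circle is the circumcircle.
Circumcentre = (43/22, -61/22), r² = 28305/242.
r = √(28305/242) ≈ 10.815.

10.815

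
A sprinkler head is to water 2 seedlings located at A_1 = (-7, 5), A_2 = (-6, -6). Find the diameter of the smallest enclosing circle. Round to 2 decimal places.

The smallest circle enclosing two points has them as diameter endpoints.
Centre = midpoint = (-6.5, -0.5); r² = |A_1A_2|²/4 = 122/4 = 30.5.
Diameter = 2r = 2√(30.5) ≈ 11.05.

11.05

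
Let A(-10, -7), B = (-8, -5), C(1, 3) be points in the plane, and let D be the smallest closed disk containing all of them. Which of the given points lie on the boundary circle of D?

Side lengths²: AB² = 8, AC² = 221, BC² = 145.
Since AC² = 221 ≥ 145 + 8 = 153, the angle opposite AC is not acute, so the smallest enclosing circle has AC as diameter.
Centre = midpoint of AC = (-4.5, -2), r² = 221/4 = 55.25.
The points at distance exactly r from the centre are A, C — 2 points.

A, C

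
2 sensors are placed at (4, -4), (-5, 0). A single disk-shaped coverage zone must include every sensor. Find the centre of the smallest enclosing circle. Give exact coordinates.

(-0.5, -2)

The smallest circle enclosing two points has them as diameter endpoints.
Centre = midpoint = (-0.5, -2); r² = |(4, -4)−(-5, 0)|²/4 = 97/4 = 24.25.
Centre = (-0.5, -2).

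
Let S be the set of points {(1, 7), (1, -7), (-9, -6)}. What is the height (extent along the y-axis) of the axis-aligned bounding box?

max y = 7, min y = -7, so height = 14.

14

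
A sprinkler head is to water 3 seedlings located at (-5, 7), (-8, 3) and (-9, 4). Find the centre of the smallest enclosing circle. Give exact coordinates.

(-95/14, 73/14)

Call the three points A, B, C in the order given.
Side lengths²: AB² = 25, AC² = 25, BC² = 2.
Since AC² = 25 < 25 + 2 = 27, the triangle is acute, so the smallest enclosing circle is the circumcircle.
Circumcentre = (-95/14, 73/14), r² = 625/98.
Centre = (-95/14, 73/14).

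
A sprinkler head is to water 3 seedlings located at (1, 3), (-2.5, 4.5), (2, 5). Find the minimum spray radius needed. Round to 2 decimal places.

Call the three points A, B, C in the order given.
Side lengths²: AB² = 14.5, AC² = 5, BC² = 20.5.
Since BC² = 20.5 ≥ 14.5 + 5 = 19.5, the angle opposite BC is not acute, so the smallest enclosing circle has BC as diameter.
Centre = midpoint of BC = (-0.25, 4.75), r² = 20.5/4 = 5.125.
r = √(5.125) ≈ 2.26.

2.26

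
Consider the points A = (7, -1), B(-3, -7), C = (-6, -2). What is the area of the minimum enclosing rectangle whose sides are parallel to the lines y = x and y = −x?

96

In coordinates u = x + y, v = x − y the rectangle is axis-aligned; the map (x,y)→(u,v) scales areas by 2.
u-values: 6, -10, -8; range = 6 − (-10) = 16.
v-values: 8, 4, -4; range = 8 − (-4) = 12.
Area = (16 × 12) / 2 = 96.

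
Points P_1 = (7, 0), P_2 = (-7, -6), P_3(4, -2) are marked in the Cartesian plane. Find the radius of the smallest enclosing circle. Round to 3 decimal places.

7.616

Side lengths²: P_1P_2² = 232, P_1P_3² = 13, P_2P_3² = 137.
Since P_1P_2² = 232 ≥ 137 + 13 = 150, the angle opposite P_1P_2 is not acute, so the smallest enclosing circle has P_1P_2 as diameter.
Centre = midpoint of P_1P_2 = (0, -3), r² = 232/4 = 58.
r = √58 ≈ 7.616.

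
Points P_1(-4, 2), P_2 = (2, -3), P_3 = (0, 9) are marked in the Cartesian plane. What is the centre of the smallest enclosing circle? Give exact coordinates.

Side lengths²: P_1P_2² = 61, P_1P_3² = 65, P_2P_3² = 148.
Since P_2P_3² = 148 ≥ 65 + 61 = 126, the angle opposite P_2P_3 is not acute, so the smallest enclosing circle has P_2P_3 as diameter.
Centre = midpoint of P_2P_3 = (1, 3), r² = 148/4 = 37.
Centre = (1, 3).

(1, 3)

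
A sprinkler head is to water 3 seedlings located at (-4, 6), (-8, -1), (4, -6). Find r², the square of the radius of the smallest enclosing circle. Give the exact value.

Call the three points A, B, C in the order given.
Side lengths²: AB² = 65, AC² = 208, BC² = 169.
Since AC² = 208 < 169 + 65 = 234, the triangle is acute, so the smallest enclosing circle is the circumcircle.
Circumcentre = (-0.75, -0.5), r² = 52.8125.

52.8125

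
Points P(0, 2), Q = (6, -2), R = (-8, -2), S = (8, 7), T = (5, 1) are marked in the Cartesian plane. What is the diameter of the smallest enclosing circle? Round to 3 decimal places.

18.358

The farthest pair is R–S with squared distance 337. The circle on this segment as diameter has centre (0, 2.5) and r² = 337/4 = 84.25.
Check P: distance² to centre = 0.25 ≤ 84.25, so it lies inside.
All remaining points lie in this disk, and no smaller disk contains both endpoints, so this is the minimum enclosing circle.
Diameter = 2r = 2√(84.25) ≈ 18.358.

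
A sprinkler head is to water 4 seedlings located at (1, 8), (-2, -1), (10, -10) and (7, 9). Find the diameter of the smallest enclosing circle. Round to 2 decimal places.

The minimum enclosing circle of a finite set is fixed by two of the points (as a diameter) or three (as a circumcircle).
The minimum enclosing circle is determined by three boundary points: (1, 8), (10, -10), (7, 9).
Their circumcentre is (145/26, -25/26) with r² = 34225/338.
The farthest remaining point (-2, -1) is at distance² 19405/338 ≤ 34225/338.
Diameter = 2r = 2√(34225/338) ≈ 20.13.

20.13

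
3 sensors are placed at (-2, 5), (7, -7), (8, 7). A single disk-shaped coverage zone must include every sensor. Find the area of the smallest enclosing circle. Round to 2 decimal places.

190.11

Call the three points A, B, C in the order given.
Side lengths²: AB² = 225, AC² = 104, BC² = 197.
Since AB² = 225 < 197 + 104 = 301, the triangle is acute, so the smallest enclosing circle is the circumcircle.
Circumcentre = (191/46, 11/46), r² = 64025/1058.
Area = π·r² = π·64025/1058 ≈ 190.11.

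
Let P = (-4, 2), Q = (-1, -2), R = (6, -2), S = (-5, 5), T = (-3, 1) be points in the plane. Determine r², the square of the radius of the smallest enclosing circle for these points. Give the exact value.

42.5

The minimum enclosing circle of a finite set is fixed by two of the points (as a diameter) or three (as a circumcircle).
The farthest pair is R–S with squared distance 170. The circle on this segment as diameter has centre (0.5, 1.5) and r² = 170/4 = 42.5.
Check P: distance² to centre = 20.5 ≤ 42.5, so it lies inside.
All remaining points lie in this disk, and no smaller disk contains both endpoints, so this is the minimum enclosing circle.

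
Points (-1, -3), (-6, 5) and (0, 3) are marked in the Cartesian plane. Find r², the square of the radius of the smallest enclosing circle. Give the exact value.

22.25

Call the three points A, B, C in the order given.
Side lengths²: AB² = 89, AC² = 37, BC² = 40.
Since AB² = 89 ≥ 40 + 37 = 77, the angle opposite AB is not acute, so the smallest enclosing circle has AB as diameter.
Centre = midpoint of AB = (-3.5, 1), r² = 89/4 = 22.25.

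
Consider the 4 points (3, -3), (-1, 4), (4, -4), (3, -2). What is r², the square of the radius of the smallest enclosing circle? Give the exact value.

22.25

By Welzl's lemma the MEC is supported by two points (diametrically opposite) or three points (on a circumcircle).
The farthest pair is (-1, 4)–(4, -4) with squared distance 89. The circle on this segment as diameter has centre (1.5, 0) and r² = 89/4 = 22.25.
Check (3, -3): distance² to centre = 11.25 ≤ 22.25, so it lies inside.
All remaining points lie in this disk, and no smaller disk contains both endpoints, so this is the minimum enclosing circle.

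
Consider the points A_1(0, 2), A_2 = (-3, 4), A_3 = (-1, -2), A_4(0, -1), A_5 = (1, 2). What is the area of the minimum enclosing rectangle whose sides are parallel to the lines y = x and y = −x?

24

In coordinates u = x + y, v = x − y the rectangle is axis-aligned; the map (x,y)→(u,v) scales areas by 2.
u-values: 2, 1, -3, -1, 3; range = 3 − (-3) = 6.
v-values: -2, -7, 1, 1, -1; range = 1 − (-7) = 8.
Area = (6 × 8) / 2 = 24.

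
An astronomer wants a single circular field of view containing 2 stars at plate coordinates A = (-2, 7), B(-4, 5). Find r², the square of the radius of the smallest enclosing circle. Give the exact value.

2

The smallest circle enclosing two points has them as diameter endpoints.
Centre = midpoint = (-3, 6); r² = |AB|²/4 = 8/4 = 2.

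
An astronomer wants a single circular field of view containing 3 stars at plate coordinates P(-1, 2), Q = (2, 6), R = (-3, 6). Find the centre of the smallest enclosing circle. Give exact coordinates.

(-0.5, 4.75)

Side lengths²: PQ² = 25, PR² = 20, QR² = 25.
Since QR² = 25 < 25 + 20 = 45, the triangle is acute, so the smallest enclosing circle is the circumcircle.
Circumcentre = (-0.5, 4.75), r² = 7.8125.
Centre = (-0.5, 4.75).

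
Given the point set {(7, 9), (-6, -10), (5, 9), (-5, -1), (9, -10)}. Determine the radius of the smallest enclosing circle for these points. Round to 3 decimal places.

The minimum enclosing circle is determined by three boundary points: (7, 9), (-6, -10), (9, -10).
Their circumcentre is (1.5, -45/38) with r² = 96725/722.
The farthest remaining point (5, 9) is at distance² 83729/722 ≤ 96725/722.
r = √(96725/722) ≈ 11.574.

11.574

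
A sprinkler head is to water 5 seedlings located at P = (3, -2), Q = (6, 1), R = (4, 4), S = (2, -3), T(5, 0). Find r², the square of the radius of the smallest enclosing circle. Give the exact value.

A smallest enclosing disk is always determined by at most three of the input points on its boundary.
The farthest pair is R–S with squared distance 53. The circle on this segment as diameter has centre (3, 0.5) and r² = 53/4 = 13.25.
Check P: distance² to centre = 6.25 ≤ 13.25, so it lies inside.
All remaining points lie in this disk, and no smaller disk contains both endpoints, so this is the minimum enclosing circle.

13.25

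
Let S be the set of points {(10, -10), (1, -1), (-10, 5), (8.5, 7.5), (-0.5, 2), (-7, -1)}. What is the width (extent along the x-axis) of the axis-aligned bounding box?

max x = 10, min x = -10, so width = 20.

20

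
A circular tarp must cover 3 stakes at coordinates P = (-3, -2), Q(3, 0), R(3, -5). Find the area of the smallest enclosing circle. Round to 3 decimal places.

Side lengths²: PQ² = 40, PR² = 45, QR² = 25.
Since PR² = 45 < 40 + 25 = 65, the triangle is acute, so the smallest enclosing circle is the circumcircle.
Circumcentre = (0.5, -2.5), r² = 12.5.
Area = π·r² = π·12.5 ≈ 39.270.

39.270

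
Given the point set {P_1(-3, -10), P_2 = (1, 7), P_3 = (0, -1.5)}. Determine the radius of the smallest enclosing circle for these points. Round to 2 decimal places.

Side lengths²: P_1P_2² = 305, P_1P_3² = 81.25, P_2P_3² = 73.25.
Since P_1P_2² = 305 ≥ 81.25 + 73.25 = 154.5, the angle opposite P_1P_2 is not acute, so the smallest enclosing circle has P_1P_2 as diameter.
Centre = midpoint of P_1P_2 = (-1, -1.5), r² = 305/4 = 76.25.
r = √(76.25) ≈ 8.73.

8.73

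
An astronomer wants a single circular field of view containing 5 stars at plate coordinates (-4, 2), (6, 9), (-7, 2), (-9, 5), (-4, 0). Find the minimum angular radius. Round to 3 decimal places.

7.762

The farthest pair is (6, 9)–(-9, 5) with squared distance 241. The circle on this segment as diameter has centre (-1.5, 7) and r² = 241/4 = 60.25.
Check (-4, 2): distance² to centre = 31.25 ≤ 60.25, so it lies inside.
All remaining points lie in this disk, and no smaller disk contains both endpoints, so this is the minimum enclosing circle.
r = √(60.25) ≈ 7.762.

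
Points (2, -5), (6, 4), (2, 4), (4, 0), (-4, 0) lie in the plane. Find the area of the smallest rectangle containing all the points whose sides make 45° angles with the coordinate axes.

In coordinates u = x + y, v = x − y the rectangle is axis-aligned; the map (x,y)→(u,v) scales areas by 2.
u-values: -3, 10, 6, 4, -4; range = 10 − (-4) = 14.
v-values: 7, 2, -2, 4, -4; range = 7 − (-4) = 11.
Area = (14 × 11) / 2 = 77.

77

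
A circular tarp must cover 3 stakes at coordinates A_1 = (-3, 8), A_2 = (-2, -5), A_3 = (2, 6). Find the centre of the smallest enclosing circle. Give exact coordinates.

Side lengths²: A_1A_2² = 170, A_1A_3² = 29, A_2A_3² = 137.
Since A_1A_2² = 170 ≥ 137 + 29 = 166, the angle opposite A_1A_2 is not acute, so the smallest enclosing circle has A_1A_2 as diameter.
Centre = midpoint of A_1A_2 = (-2.5, 1.5), r² = 170/4 = 42.5.
Centre = (-2.5, 1.5).

(-2.5, 1.5)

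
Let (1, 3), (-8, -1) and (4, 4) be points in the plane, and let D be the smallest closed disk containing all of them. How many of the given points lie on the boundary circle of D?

Call the three points A, B, C in the order given.
Side lengths²: AB² = 97, AC² = 10, BC² = 169.
Since BC² = 169 ≥ 97 + 10 = 107, the angle opposite BC is not acute, so the smallest enclosing circle has BC as diameter.
Centre = midpoint of BC = (-2, 1.5), r² = 169/4 = 42.25.
The points at distance exactly r from the centre are (-8, -1), (4, 4) — 2 points.

2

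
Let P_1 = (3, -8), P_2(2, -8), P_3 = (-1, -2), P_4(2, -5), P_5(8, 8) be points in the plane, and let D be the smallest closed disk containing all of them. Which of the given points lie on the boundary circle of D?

P_2, P_5

The farthest pair is P_2–P_5 with squared distance 292. The circle on this segment as diameter has centre (5, 0) and r² = 292/4 = 73.
Check P_1: distance² to centre = 68 ≤ 73, so it lies inside.
All remaining points lie in this disk, and no smaller disk contains both endpoints, so this is the minimum enclosing circle.
The points at distance exactly r from the centre are P_2, P_5 — 2 points.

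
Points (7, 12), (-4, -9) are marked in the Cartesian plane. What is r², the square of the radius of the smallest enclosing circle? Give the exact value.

The smallest circle enclosing two points has them as diameter endpoints.
Centre = midpoint = (1.5, 1.5); r² = |(7, 12)−(-4, -9)|²/4 = 562/4 = 140.5.

140.5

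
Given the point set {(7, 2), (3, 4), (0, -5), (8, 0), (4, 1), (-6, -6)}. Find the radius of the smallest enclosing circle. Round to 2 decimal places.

A smallest enclosing disk is always determined by at most three of the input points on its boundary.
The minimum enclosing circle is determined by three boundary points: (7, 2), (8, 0), (-6, -6).
Their circumcentre is (25/34, -81/34) with r² = 33785/578.
The farthest remaining point (3, 4) is at distance² 26509/578 ≤ 33785/578.
r = √(33785/578) ≈ 7.65.

7.65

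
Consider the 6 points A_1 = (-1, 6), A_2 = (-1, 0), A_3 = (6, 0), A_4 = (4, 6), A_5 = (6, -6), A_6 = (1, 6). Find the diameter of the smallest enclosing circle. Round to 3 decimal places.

13.892

A smallest enclosing disk is always determined by at most three of the input points on its boundary.
The farthest pair is A_1–A_5 with squared distance 193. The circle on this segment as diameter has centre (2.5, 0) and r² = 193/4 = 48.25.
Check A_2: distance² to centre = 12.25 ≤ 48.25, so it lies inside.
All remaining points lie in this disk, and no smaller disk contains both endpoints, so this is the minimum enclosing circle.
Diameter = 2r = 2√(48.25) ≈ 13.892.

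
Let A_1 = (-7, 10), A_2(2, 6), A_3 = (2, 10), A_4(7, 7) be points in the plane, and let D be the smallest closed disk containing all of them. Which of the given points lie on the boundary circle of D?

By Welzl's lemma the MEC is supported by two points (diametrically opposite) or three points (on a circumcircle).
The farthest pair is A_1–A_4 with squared distance 205. The circle on this segment as diameter has centre (0, 8.5) and r² = 205/4 = 51.25.
Check A_2: distance² to centre = 10.25 ≤ 51.25, so it lies inside.
All remaining points lie in this disk, and no smaller disk contains both endpoints, so this is the minimum enclosing circle.
The points at distance exactly r from the centre are A_1, A_4 — 2 points.

A_1, A_4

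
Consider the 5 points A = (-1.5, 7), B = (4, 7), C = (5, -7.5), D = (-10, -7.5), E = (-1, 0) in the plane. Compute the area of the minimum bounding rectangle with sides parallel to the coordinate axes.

x ranges over [-10, 5], width 15.
y ranges over [-7.5, 7], height 14.5.
Area = 15 × 14.5 = 217.5.

217.5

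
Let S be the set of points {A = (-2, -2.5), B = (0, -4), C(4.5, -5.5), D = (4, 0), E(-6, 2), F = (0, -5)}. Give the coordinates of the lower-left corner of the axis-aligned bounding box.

(-6, -5.5)

x-range [-6, 4.5], y-range [-5.5, 2].
The lower-left corner is (-6, -5.5).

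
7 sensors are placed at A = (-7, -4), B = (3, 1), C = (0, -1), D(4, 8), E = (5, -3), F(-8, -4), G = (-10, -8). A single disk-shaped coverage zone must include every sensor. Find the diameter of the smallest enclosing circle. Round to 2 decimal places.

The minimum enclosing circle of a finite set is fixed by two of the points (as a diameter) or three (as a circumcircle).
The farthest pair is D–G with squared distance 452. The circle on this segment as diameter has centre (-3, 0) and r² = 452/4 = 113.
Check A: distance² to centre = 32 ≤ 113, so it lies inside.
All remaining points lie in this disk, and no smaller disk contains both endpoints, so this is the minimum enclosing circle.
Diameter = 2r = 2√113 ≈ 21.26.

21.26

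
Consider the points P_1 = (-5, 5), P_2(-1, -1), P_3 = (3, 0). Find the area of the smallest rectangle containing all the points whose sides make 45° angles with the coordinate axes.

In coordinates u = x + y, v = x − y the rectangle is axis-aligned; the map (x,y)→(u,v) scales areas by 2.
u-values: 0, -2, 3; range = 3 − (-2) = 5.
v-values: -10, 0, 3; range = 3 − (-10) = 13.
Area = (5 × 13) / 2 = 32.5.

32.5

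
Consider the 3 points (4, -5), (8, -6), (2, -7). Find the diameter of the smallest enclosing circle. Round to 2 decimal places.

Call the three points A, B, C in the order given.
Side lengths²: AB² = 17, AC² = 8, BC² = 37.
Since BC² = 37 ≥ 17 + 8 = 25, the angle opposite BC is not acute, so the smallest enclosing circle has BC as diameter.
Centre = midpoint of BC = (5, -6.5), r² = 37/4 = 9.25.
Diameter = 2r = 2√(9.25) ≈ 6.08.

6.08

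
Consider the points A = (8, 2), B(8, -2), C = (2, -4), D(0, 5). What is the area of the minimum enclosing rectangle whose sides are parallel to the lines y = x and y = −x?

In coordinates u = x + y, v = x − y the rectangle is axis-aligned; the map (x,y)→(u,v) scales areas by 2.
u-values: 10, 6, -2, 5; range = 10 − (-2) = 12.
v-values: 6, 10, 6, -5; range = 10 − (-5) = 15.
Area = (12 × 15) / 2 = 90.

90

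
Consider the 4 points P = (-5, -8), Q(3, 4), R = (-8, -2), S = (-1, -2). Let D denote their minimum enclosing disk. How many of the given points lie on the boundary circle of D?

By Welzl's lemma the MEC is supported by two points (diametrically opposite) or three points (on a circumcircle).
The farthest pair is P–Q with squared distance 208. The circle on this segment as diameter has centre (-1, -2) and r² = 208/4 = 52.
Check R: distance² to centre = 49 ≤ 52, so it lies inside.
All remaining points lie in this disk, and no smaller disk contains both endpoints, so this is the minimum enclosing circle.
The points at distance exactly r from the centre are P, Q — 2 points.

2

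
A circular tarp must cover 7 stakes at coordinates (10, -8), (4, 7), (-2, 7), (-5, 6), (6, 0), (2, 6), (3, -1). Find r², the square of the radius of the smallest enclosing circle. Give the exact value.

By Welzl's lemma the MEC is supported by two points (diametrically opposite) or three points (on a circumcircle).
The farthest pair is (10, -8)–(-5, 6) with squared distance 421. The circle on this segment as diameter has centre (2.5, -1) and r² = 421/4 = 105.25.
Check (4, 7): distance² to centre = 66.25 ≤ 105.25, so it lies inside.
All remaining points lie in this disk, and no smaller disk contains both endpoints, so this is the minimum enclosing circle.

105.25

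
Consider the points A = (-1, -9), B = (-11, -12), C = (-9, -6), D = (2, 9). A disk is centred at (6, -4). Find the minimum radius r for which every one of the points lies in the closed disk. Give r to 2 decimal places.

The required radius is the distance from (6, -4) to the farthest point.
Squared distances: 74, 353, 229, 185.
Maximum is 353, attained at B.
r = √353 ≈ 18.79.

18.79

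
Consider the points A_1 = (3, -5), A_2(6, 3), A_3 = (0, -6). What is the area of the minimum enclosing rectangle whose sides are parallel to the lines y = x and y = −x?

In coordinates u = x + y, v = x − y the rectangle is axis-aligned; the map (x,y)→(u,v) scales areas by 2.
u-values: -2, 9, -6; range = 9 − (-6) = 15.
v-values: 8, 3, 6; range = 8 − 3 = 5.
Area = (15 × 5) / 2 = 37.5.

37.5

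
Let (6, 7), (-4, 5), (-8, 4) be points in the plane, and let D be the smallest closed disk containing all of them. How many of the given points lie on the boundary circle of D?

2

Call the three points A, B, C in the order given.
Side lengths²: AB² = 104, AC² = 205, BC² = 17.
Since AC² = 205 ≥ 104 + 17 = 121, the angle opposite AC is not acute, so the smallest enclosing circle has AC as diameter.
Centre = midpoint of AC = (-1, 5.5), r² = 205/4 = 51.25.
The points at distance exactly r from the centre are (6, 7), (-8, 4) — 2 points.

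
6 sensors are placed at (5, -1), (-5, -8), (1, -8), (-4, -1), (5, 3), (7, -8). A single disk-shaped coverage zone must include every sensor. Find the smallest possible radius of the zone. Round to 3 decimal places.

The minimum enclosing circle of a finite set is fixed by two of the points (as a diameter) or three (as a circumcircle).
The minimum enclosing circle is determined by three boundary points: (-5, -8), (5, 3), (7, -8).
Their circumcentre is (1, -75/22) with r² = 27625/484.
The farthest remaining point (-4, -1) is at distance² 14909/484 ≤ 27625/484.
r = √(27625/484) ≈ 7.555.

7.555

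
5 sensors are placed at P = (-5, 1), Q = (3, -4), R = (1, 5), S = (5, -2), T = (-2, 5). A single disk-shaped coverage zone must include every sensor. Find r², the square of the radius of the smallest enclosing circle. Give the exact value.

A smallest enclosing disk is always determined by at most three of the input points on its boundary.
The minimum enclosing circle is determined by three boundary points: P, S, T.
Their circumcentre is (3/14, 3/14) with r² = 2725/98.
The farthest remaining point Q is at distance² 2501/98 ≤ 2725/98.

2725/98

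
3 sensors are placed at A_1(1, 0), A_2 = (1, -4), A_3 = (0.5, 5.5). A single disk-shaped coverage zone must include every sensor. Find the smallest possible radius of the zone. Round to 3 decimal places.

Side lengths²: A_1A_2² = 16, A_1A_3² = 30.5, A_2A_3² = 90.5.
Since A_2A_3² = 90.5 ≥ 30.5 + 16 = 46.5, the angle opposite A_2A_3 is not acute, so the smallest enclosing circle has A_2A_3 as diameter.
Centre = midpoint of A_2A_3 = (0.75, 0.75), r² = 90.5/4 = 22.625.
r = √(22.625) ≈ 4.757.

4.757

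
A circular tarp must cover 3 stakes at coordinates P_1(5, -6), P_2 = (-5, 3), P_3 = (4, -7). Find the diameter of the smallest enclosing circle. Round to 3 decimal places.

13.472

Side lengths²: P_1P_2² = 181, P_1P_3² = 2, P_2P_3² = 181.
Since P_2P_3² = 181 < 181 + 2 = 183, the triangle is acute, so the smallest enclosing circle is the circumcircle.
Circumcentre = (-9/38, -67/38), r² = 32761/722.
Diameter = 2r = 2√(32761/722) ≈ 13.472.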